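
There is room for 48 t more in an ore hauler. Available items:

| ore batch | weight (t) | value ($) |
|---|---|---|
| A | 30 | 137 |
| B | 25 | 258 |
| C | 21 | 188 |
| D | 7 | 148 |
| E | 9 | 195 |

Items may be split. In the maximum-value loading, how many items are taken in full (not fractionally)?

3

Order: E (195/9=21.67) > D (148/7=21.14) > B (258/25=10.32) > C (188/21=8.95) > A (137/30=4.57)
Fill: take E (9 @ 195) → take D (7 @ 148) → take B (25 @ 258) → take 7/21 of C → 62.67; 48/48 used.
3 item(s) taken whole; one partial (take 7/21 of C).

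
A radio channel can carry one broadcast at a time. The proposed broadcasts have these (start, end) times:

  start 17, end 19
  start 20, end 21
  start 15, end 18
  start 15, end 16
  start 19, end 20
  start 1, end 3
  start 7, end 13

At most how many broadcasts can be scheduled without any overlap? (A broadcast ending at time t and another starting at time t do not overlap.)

6

Greedy by earliest finish: after sorting by end time, pick each interval compatible with the last pick.
By end time: (1,3), (7,13), (15,16), (15,18), (17,19), (19,20), (20,21).
Pick (1,3); next start ≥ 3 → (7,13); next start ≥ 13 → (15,16); next start ≥ 16 → (17,19); next start ≥ 19 → (19,20); next start ≥ 20 → (20,21).
Selected 6 broadcasts.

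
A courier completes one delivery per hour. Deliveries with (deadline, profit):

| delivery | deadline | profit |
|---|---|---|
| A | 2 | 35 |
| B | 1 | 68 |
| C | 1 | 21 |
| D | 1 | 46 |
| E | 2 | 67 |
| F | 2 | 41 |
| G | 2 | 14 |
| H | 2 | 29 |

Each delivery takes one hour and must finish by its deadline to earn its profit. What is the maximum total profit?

Sort by profit descending; place each in the latest free slot ≤ its deadline.
Profit order: B=68 E=67 D=46 F=41 A=35 H=29 C=21 G=14
Assign: B→slot 1, E→slot 2, D skipped, F skipped, A skipped, H skipped, C skipped, G skipped.
Slots: [1:B] [2:E]
Profit = 68 + 67 = 135

135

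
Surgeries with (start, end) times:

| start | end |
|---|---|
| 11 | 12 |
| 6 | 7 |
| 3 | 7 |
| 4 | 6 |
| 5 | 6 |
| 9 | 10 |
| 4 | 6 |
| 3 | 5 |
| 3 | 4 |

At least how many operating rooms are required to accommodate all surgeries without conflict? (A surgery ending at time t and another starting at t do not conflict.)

4

Count concurrent intervals with a sweep; the peak is the room count.
Events (time:±→running): 3:+→1 3:+→2 3:+→3 4:-→2 4:+→3 4:+→4 … peak 4.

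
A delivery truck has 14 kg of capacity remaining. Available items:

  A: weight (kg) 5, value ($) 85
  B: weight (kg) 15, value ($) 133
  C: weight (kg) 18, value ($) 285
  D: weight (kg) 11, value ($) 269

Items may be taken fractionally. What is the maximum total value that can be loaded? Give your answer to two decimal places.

Sort by value per unit weight and fill in that order.
Ratios (sorted): D 24.45, A 17.00, C 15.83, B 8.87
take D (11 @ 269); take 3/5 of A → 51.00. Capacity used 14/14.
Total value = 320.00

320.00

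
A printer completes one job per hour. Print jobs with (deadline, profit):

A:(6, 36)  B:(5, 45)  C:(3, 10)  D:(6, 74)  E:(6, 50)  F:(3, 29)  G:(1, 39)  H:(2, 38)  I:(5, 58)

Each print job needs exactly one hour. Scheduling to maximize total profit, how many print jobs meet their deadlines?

6

Sort by profit descending; place each in the latest free slot ≤ its deadline.
Profit order: D=74 I=58 E=50 B=45 G=39 H=38 A=36 F=29 C=10
Assign: D→slot 6, I→slot 5, E→slot 4, B→slot 3, G→slot 1, H→slot 2, A skipped, F skipped, C skipped.
Slots: [1:G] [2:H] [3:B] [4:E] [5:I] [6:D]
6 of 9 scheduled.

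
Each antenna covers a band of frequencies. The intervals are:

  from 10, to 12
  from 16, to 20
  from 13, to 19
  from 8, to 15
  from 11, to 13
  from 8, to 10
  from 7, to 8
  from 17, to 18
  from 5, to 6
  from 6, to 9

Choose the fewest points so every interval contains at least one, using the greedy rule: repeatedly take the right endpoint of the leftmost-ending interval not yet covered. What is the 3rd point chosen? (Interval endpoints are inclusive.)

12

Sorted: [5,6] [7,8] [6,9] [8,10] [10,12] [11,13] [8,15] [17,18] [13,19] [16,20]
{[5,6]} hit by 6; {[7,8],[6,9],[8,10]} hit by 8; {[10,12],[11,13],[8,15]} hit by 12; {[17,18],[13,19],[16,20]} hit by 18.
Points: 6, 8, 12, 18 (4 total).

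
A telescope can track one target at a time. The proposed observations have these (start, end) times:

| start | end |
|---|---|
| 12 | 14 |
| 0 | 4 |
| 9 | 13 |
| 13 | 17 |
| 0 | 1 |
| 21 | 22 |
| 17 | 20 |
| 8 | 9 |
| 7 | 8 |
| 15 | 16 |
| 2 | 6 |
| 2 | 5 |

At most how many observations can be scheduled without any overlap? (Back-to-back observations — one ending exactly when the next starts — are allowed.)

By end time: (0,1), (0,4), (2,5), (2,6), (7,8), (8,9), (9,13), (12,14), (15,16), (13,17), (17,20), (21,22).
Pick (0,1); next start ≥ 1 → (2,5); next start ≥ 5 → (7,8); next start ≥ 8 → (8,9); next start ≥ 9 → (9,13); next start ≥ 13 → (15,16); next start ≥ 16 → (17,20); next start ≥ 20 → (21,22).
Selected 8 observations.

8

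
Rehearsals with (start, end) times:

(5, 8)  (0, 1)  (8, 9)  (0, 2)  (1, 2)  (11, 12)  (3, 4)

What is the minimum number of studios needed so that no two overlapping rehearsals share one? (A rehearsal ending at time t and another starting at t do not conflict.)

2

starts: [0, 0, 1, 3, 5, 8, 11]
ends:   [1, 2, 2, 4, 8, 9, 12]
s0→1 s0→2  — peak 2.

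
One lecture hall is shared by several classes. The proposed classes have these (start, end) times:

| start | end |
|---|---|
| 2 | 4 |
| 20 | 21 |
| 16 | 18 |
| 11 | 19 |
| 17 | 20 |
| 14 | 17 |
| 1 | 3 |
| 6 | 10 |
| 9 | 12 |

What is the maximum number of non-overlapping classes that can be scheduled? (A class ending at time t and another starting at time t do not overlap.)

Sorted by end: (1,3)  (2,4)  (6,10)  (9,12)  (14,17)  (16,18)  (11,19)  (17,20)  (20,21)
take (1,3); take (6,10); skip (9,12); take (14,17); skip (11,19); take (17,20); take (20,21).
Selected 5 classes.

5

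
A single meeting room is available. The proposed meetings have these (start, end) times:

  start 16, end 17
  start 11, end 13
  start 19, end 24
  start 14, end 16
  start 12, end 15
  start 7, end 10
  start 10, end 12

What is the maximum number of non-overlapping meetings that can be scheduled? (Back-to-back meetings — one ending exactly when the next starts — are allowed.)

Greedy by earliest finish: after sorting by end time, pick each interval compatible with the last pick.
Sorted by end: (7,10)  (10,12)  (11,13)  (12,15)  (14,16)  (16,17)  (19,24)
take (7,10); take (10,12); take (12,15); skip (14,16); take (16,17); take (19,24).
Selected 5 meetings.

5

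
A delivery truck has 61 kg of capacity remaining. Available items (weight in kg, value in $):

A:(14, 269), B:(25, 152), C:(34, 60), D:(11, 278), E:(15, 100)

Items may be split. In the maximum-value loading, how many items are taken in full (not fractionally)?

Sort by value per unit weight and fill in that order.
Order: D (278/11=25.27) > A (269/14=19.21) > E (100/15=6.67) > B (152/25=6.08) > C (60/34=1.76)
Fill: take D (11 @ 278) → take A (14 @ 269) → take E (15 @ 100) → take 21/25 of B → 127.68; 61/61 used.
3 item(s) taken whole; one partial (take 21/25 of B).

3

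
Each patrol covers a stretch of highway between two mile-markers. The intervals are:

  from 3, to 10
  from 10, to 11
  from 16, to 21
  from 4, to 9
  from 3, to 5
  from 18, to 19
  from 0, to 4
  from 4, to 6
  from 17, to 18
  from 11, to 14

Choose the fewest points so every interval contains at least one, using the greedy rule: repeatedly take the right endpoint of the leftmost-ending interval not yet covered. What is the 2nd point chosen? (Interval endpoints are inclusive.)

11

Process intervals by earliest right end; each time one isn't hit yet, stab at its right endpoint.
By right end: [0,4]  [3,5]  [4,6]  [4,9]  [3,10]  [10,11]  [11,14]  [17,18]  [18,19]  [16,21]
[0,4] uncovered → point at 4; [10,11] uncovered → point at 11; [17,18] uncovered → point at 18.
Points: 4, 11, 18 (3 total).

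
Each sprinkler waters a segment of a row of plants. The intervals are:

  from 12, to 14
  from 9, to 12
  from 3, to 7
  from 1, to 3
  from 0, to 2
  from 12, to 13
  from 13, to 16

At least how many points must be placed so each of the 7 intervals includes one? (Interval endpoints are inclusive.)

Process intervals by earliest right end; each time one isn't hit yet, stab at its right endpoint.
Sorted: [0,2] [1,3] [3,7] [9,12] [12,13] [12,14] [13,16]
{[0,2],[1,3]} hit by 2; {[3,7]} hit by 7; {[9,12],[12,13],[12,14]} hit by 12; {[13,16]} hit by 16.
Points: 2, 7, 12, 16 (4 total).

4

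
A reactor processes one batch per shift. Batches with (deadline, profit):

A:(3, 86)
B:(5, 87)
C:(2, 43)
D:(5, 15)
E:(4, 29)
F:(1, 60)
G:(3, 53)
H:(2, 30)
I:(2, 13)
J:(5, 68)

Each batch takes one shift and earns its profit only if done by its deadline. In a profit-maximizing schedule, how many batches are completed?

5

Profit order: B=87 A=86 J=68 F=60 G=53 C=43 H=30 E=29 D=15 I=13
Assign: B→slot 5, A→slot 3, J→slot 4, F→slot 1, G→slot 2, C skipped, H skipped, E skipped, D skipped, I skipped.
Slots: [1:F] [2:G] [3:A] [4:J] [5:B]
5 of 10 scheduled.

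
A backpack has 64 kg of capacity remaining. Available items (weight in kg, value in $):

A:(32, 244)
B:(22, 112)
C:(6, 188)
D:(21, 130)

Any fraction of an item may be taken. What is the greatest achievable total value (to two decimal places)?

587.45

Order: C (188/6=31.33) > A (244/32=7.62) > D (130/21=6.19) > B (112/22=5.09)
Fill: take C (6 @ 188) → take A (32 @ 244) → take D (21 @ 130) → take 5/22 of B → 25.45; 64/64 used.
Total value = 587.45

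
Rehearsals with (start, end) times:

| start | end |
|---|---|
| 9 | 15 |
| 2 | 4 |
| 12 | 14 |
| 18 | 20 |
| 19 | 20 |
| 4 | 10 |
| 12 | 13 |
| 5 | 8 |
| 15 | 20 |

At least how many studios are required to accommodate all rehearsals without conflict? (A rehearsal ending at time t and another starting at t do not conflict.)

3

starts: [2, 4, 5, 9, 12, 12, 15, 18, 19]
ends:   [4, 8, 10, 13, 14, 15, 20, 20, 20]
s2→1 e4→0 s4→1 s5→2 e8→1 s9→2 e10→1 s12→2 s12→3  — peak 3.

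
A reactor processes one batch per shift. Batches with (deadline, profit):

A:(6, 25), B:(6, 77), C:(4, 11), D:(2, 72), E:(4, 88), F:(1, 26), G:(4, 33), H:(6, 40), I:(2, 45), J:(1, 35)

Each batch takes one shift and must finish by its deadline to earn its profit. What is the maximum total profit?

Take jobs in profit order; each goes to the latest open slot no later than its deadline.
Profit order: E=88 B=77 D=72 I=45 H=40 J=35 G=33 F=26 A=25 C=11
Assign: E→slot 4, B→slot 6, D→slot 2, I→slot 1, H→slot 5, J skipped, G→slot 3, F skipped, A skipped, C skipped.
Slots: [1:I] [2:D] [3:G] [4:E] [5:H] [6:B]
Profit = 45 + 72 + 33 + 88 + 40 + 77 = 355

355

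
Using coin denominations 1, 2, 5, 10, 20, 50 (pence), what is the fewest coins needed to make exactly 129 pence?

6

Greedy: take as many of the largest coin as possible, then repeat with the remainder.
129 = 2×50 + 1×20 + 1×5 + 2×2
Total coins = 2 + 1 + 1 + 2 = 6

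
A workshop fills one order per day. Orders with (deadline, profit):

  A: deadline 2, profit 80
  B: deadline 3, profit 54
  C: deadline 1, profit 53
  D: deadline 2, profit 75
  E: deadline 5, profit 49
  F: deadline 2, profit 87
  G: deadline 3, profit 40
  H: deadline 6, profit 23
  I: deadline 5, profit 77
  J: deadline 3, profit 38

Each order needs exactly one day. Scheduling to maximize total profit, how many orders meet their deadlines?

Take jobs in profit order; each goes to the latest open slot no later than its deadline.
Profit order: F=87 A=80 I=77 D=75 B=54 C=53 E=49 G=40 J=38 H=23
Assign: F→slot 2, A→slot 1, I→slot 5, D skipped, B→slot 3, C skipped, E→slot 4, G skipped, J skipped, H→slot 6.
Slots: [1:A] [2:F] [3:B] [4:E] [5:I] [6:H]
6 of 10 scheduled.

6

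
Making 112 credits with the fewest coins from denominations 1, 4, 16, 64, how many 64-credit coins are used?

Use the largest denomination that fits, subtract, and repeat.
112 = 1×64 + 3×16
Count of 64: 1

1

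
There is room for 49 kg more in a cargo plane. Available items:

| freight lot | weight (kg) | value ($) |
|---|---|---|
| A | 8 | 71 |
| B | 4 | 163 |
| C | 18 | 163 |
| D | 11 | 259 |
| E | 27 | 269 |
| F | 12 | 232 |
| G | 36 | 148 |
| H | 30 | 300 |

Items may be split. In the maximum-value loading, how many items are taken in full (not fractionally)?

Order: B (163/4=40.75) > D (259/11=23.55) > F (232/12=19.33) > H (300/30=10.00) > E (269/27=9.96) > C (163/18=9.06) > A (71/8=8.88) > G (148/36=4.11)
Fill: take B (4 @ 163) → take D (11 @ 259) → take F (12 @ 232) → take 22/30 of H → 220.00; 49/49 used.
3 item(s) taken whole; one partial (take 22/30 of H).

3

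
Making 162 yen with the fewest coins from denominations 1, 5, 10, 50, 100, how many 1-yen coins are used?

2

Greedy: take as many of the largest coin as possible, then repeat with the remainder.
162 = 1×100 + 1×50 + 1×10 + 2×1
Count of 1: 2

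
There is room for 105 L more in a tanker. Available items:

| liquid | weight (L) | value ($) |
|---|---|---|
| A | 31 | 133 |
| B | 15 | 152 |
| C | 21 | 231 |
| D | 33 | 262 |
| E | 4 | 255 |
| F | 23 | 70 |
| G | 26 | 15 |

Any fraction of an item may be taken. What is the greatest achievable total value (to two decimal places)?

Greedy by value/weight ratio, highest first.
Ratios (sorted): E 63.75, C 11.00, B 10.13, D 7.94, A 4.29, F 3.04, G 0.58
take E (4 @ 255); take C (21 @ 231); take B (15 @ 152); take D (33 @ 262); take A (31 @ 133); take 1/23 of F → 3.04. Capacity used 105/105.
Total value = 1036.04

1036.04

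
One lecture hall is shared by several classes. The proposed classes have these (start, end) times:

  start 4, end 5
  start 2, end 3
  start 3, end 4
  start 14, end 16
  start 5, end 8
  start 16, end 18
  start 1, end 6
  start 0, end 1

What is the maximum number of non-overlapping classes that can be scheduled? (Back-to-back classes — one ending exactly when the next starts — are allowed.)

Greedy by earliest finish: after sorting by end time, pick each interval compatible with the last pick.
By end time: (0,1), (2,3), (3,4), (4,5), (1,6), (5,8), (14,16), (16,18).
Pick (0,1); next start ≥ 1 → (2,3); next start ≥ 3 → (3,4); next start ≥ 4 → (4,5); next start ≥ 5 → (5,8); next start ≥ 8 → (14,16); next start ≥ 16 → (16,18).
Selected 7 classes.

7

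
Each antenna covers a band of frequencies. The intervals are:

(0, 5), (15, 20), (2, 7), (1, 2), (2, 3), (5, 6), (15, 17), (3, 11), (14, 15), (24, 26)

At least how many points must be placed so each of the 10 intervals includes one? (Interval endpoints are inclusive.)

Sort by right endpoint; whenever an interval is uncovered, place a point at its right end.
Sorted: [1,2] [2,3] [0,5] [5,6] [2,7] [3,11] [14,15] [15,17] [15,20] [24,26]
{[1,2],[2,3],[0,5]} hit by 2; {[5,6],[2,7],[3,11]} hit by 6; {[14,15],[15,17],[15,20]} hit by 15; {[24,26]} hit by 26.
Points: 2, 6, 15, 26 (4 total).

4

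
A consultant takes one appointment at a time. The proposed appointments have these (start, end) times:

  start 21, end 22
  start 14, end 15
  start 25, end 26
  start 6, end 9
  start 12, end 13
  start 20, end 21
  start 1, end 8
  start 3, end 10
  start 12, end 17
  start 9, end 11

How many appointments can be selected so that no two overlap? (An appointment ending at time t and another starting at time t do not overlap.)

Sort by end time and greedily take each interval whose start is ≥ the last chosen end.
By end time: (1,8), (6,9), (3,10), (9,11), (12,13), (14,15), (12,17), (20,21), (21,22), (25,26).
Pick (1,8); next start ≥ 8 → (9,11); next start ≥ 11 → (12,13); next start ≥ 13 → (14,15); next start ≥ 15 → (20,21); next start ≥ 21 → (21,22); next start ≥ 22 → (25,26).
Selected 7 appointments.

7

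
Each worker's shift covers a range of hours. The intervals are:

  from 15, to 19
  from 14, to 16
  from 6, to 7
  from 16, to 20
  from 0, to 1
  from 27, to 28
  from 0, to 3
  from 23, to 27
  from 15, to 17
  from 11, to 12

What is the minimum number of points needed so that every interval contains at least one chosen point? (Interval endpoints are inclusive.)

5

Process intervals by earliest right end; each time one isn't hit yet, stab at its right endpoint.
By right end: [0,1]  [0,3]  [6,7]  [11,12]  [14,16]  [15,17]  [15,19]  [16,20]  [23,27]  [27,28]
[0,1] uncovered → point at 1; [6,7] uncovered → point at 7; [11,12] uncovered → point at 12; [14,16] uncovered → point at 16; [23,27] uncovered → point at 27.
Points: 1, 7, 12, 16, 27 (5 total).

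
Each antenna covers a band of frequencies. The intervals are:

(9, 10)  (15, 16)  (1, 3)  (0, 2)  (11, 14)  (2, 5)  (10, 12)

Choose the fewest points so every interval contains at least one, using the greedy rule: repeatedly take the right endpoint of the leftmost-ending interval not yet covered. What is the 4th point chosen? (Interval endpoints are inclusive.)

Sorted: [0,2] [1,3] [2,5] [9,10] [10,12] [11,14] [15,16]
{[0,2],[1,3],[2,5]} hit by 2; {[9,10],[10,12]} hit by 10; {[11,14]} hit by 14; {[15,16]} hit by 16.
Points: 2, 10, 14, 16 (4 total).

16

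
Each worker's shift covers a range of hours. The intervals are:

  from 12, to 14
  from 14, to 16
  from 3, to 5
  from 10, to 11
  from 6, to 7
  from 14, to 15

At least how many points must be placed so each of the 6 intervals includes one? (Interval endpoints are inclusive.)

Process intervals by earliest right end; each time one isn't hit yet, stab at its right endpoint.
By right end: [3,5]  [6,7]  [10,11]  [12,14]  [14,15]  [14,16]
[3,5] uncovered → point at 5; [6,7] uncovered → point at 7; [10,11] uncovered → point at 11; [12,14] uncovered → point at 14.
Points: 5, 7, 11, 14 (4 total).

4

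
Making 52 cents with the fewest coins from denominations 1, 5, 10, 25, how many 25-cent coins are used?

Use the largest denomination that fits, subtract, and repeat.
52 = 2×25 + 2×1
Count of 25: 2

2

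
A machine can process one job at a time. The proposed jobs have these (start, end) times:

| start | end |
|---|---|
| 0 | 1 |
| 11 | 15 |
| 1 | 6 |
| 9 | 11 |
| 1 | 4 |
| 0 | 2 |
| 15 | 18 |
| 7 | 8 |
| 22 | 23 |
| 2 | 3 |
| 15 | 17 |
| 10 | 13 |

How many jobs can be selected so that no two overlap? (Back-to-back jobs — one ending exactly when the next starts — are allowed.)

7

Sorted by end: (0,1)  (0,2)  (2,3)  (1,4)  (1,6)  (7,8)  (9,11)  (10,13)  (11,15)  (15,17)  (15,18)  (22,23)
take (0,1); take (2,3); skip (1,4); take (7,8); take (9,11); take (11,15); take (15,17); take (22,23).
Selected 7 jobs.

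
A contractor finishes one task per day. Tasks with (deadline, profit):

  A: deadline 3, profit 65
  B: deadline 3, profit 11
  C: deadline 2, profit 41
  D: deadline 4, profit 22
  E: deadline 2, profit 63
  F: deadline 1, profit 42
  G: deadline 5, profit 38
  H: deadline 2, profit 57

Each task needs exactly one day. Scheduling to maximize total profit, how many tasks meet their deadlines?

5

Sort by profit descending; place each in the latest free slot ≤ its deadline.
By profit: A(d3,65), E(d2,63), H(d2,57), F(d1,42), C(d2,41), G(d5,38), D(d4,22), B(d3,11)
A→slot 3; E→slot 2; H→slot 1; F skipped; C skipped; G→slot 5; D→slot 4; B skipped.
5 of 8 scheduled.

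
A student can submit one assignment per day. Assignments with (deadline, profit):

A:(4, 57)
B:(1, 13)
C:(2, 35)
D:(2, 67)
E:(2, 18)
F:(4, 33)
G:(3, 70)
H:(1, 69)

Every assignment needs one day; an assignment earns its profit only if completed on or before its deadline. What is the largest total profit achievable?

Take jobs in profit order; each goes to the latest open slot no later than its deadline.
Profit order: G=70 H=69 D=67 A=57 C=35 F=33 E=18 B=13
Assign: G→slot 3, H→slot 1, D→slot 2, A→slot 4, C skipped, F skipped, E skipped, B skipped.
Slots: [1:H] [2:D] [3:G] [4:A]
Profit = 69 + 67 + 70 + 57 = 263

263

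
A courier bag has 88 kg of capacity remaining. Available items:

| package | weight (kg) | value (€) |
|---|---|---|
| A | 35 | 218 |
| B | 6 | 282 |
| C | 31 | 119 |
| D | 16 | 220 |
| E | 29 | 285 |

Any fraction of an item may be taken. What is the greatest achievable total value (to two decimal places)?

Sort by value per unit weight and fill in that order.
Ratios (sorted): B 47.00, D 13.75, E 9.83, A 6.23, C 3.84
take B (6 @ 282); take D (16 @ 220); take E (29 @ 285); take A (35 @ 218); take 2/31 of C → 7.68. Capacity used 88/88.
Total value = 1012.68

1012.68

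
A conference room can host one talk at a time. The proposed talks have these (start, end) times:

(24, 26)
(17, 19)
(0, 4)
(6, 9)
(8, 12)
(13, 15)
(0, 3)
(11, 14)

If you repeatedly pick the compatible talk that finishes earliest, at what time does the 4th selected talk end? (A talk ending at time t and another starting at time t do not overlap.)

By end time: (0,3), (0,4), (6,9), (8,12), (11,14), (13,15), (17,19), (24,26).
Pick (0,3); next start ≥ 3 → (6,9); next start ≥ 9 → (11,14); next start ≥ 14 → (17,19); next start ≥ 19 → (24,26).
Selected: (0,3) (6,9) (11,14) (17,19) (24,26)

19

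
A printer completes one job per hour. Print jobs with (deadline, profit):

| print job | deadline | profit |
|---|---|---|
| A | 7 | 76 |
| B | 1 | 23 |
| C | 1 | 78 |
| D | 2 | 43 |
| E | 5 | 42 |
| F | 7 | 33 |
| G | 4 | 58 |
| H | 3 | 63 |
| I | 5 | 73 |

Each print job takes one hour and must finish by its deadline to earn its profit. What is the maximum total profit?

424

Sort by profit descending; place each in the latest free slot ≤ its deadline.
By profit: C(d1,78), A(d7,76), I(d5,73), H(d3,63), G(d4,58), D(d2,43), E(d5,42), F(d7,33), B(d1,23)
C→slot 1; A→slot 7; I→slot 5; H→slot 3; G→slot 4; D→slot 2; E skipped; F→slot 6; B skipped.
Profit = 78 + 43 + 63 + 58 + 73 + 33 + 76 = 424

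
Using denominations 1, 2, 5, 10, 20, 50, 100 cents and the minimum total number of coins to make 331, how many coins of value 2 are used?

0

Greedy: take as many of the largest coin as possible, then repeat with the remainder.
331 − 3×100→31 − 1×20→11 − 1×10→1 − 1×1→0
Count of 2: 0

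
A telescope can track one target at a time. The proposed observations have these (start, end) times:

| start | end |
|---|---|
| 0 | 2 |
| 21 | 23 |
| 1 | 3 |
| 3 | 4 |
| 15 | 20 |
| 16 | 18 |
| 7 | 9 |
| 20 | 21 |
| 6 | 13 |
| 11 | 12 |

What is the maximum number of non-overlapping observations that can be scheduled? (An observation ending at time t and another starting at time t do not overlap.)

7

By end time: (0,2), (1,3), (3,4), (7,9), (11,12), (6,13), (16,18), (15,20), (20,21), (21,23).
Pick (0,2); next start ≥ 2 → (3,4); next start ≥ 4 → (7,9); next start ≥ 9 → (11,12); next start ≥ 12 → (16,18); next start ≥ 18 → (20,21); next start ≥ 21 → (21,23).
Selected 7 observations.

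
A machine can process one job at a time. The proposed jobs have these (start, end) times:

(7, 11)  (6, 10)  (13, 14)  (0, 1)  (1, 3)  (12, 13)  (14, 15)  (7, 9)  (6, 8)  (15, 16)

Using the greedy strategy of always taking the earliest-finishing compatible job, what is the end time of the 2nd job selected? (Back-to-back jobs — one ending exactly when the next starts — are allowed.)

Sorted by end: (0,1)  (1,3)  (6,8)  (7,9)  (6,10)  (7,11)  (12,13)  (13,14)  (14,15)  (15,16)
take (0,1); take (1,3); take (6,8); skip (7,9); take (12,13); take (13,14); take (14,15); take (15,16).
Selected: (0,1) (1,3) (6,8) (12,13) (13,14) (14,15) (15,16)

3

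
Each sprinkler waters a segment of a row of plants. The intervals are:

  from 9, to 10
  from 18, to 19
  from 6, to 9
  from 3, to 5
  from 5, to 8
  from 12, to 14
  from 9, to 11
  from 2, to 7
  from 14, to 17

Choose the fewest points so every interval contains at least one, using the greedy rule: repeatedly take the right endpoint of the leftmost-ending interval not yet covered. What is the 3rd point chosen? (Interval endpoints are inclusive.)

By right end: [3,5]  [2,7]  [5,8]  [6,9]  [9,10]  [9,11]  [12,14]  [14,17]  [18,19]
[3,5] uncovered → point at 5; [6,9] uncovered → point at 9; [12,14] uncovered → point at 14; [18,19] uncovered → point at 19.
Points: 5, 9, 14, 19 (4 total).

14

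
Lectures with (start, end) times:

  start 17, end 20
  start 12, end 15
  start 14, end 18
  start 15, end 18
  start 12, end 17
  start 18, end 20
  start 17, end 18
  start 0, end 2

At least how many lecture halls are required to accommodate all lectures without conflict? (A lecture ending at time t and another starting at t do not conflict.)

4

Count concurrent intervals with a sweep; the peak is the room count.
Events (time:±→running): 0:+→1 2:-→0 12:+→1 12:+→2 14:+→3 15:-→2 15:+→3 17:-→2 17:+→3 17:+→4 … peak 4.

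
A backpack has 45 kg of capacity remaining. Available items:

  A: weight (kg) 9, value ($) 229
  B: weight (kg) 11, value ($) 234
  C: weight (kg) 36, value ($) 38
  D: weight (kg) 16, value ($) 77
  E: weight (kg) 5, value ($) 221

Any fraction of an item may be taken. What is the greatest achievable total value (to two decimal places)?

765.22

Greedy by value/weight ratio, highest first.
Order: E (221/5=44.20) > A (229/9=25.44) > B (234/11=21.27) > D (77/16=4.81) > C (38/36=1.06)
Fill: take E (5 @ 221) → take A (9 @ 229) → take B (11 @ 234) → take D (16 @ 77) → take 4/36 of C → 4.22; 45/45 used.
Total value = 765.22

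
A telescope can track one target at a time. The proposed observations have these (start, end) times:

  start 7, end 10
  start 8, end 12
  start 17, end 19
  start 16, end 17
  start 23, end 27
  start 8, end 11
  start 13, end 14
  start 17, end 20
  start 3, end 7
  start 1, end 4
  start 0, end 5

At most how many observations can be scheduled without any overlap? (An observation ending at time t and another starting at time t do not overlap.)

Sorted by end: (1,4)  (0,5)  (3,7)  (7,10)  (8,11)  (8,12)  (13,14)  (16,17)  (17,19)  (17,20)  (23,27)
take (1,4); skip (0,5); skip (3,7); take (7,10); take (13,14); take (16,17); take (17,19); skip (17,20); take (23,27).
Selected 6 observations.

6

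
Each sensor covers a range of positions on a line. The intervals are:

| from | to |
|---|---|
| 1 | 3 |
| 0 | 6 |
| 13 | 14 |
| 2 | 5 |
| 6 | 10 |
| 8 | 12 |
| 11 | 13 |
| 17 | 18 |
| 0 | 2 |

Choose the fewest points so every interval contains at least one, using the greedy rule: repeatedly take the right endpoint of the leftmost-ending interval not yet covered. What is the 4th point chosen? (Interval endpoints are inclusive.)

Sorted: [0,2] [1,3] [2,5] [0,6] [6,10] [8,12] [11,13] [13,14] [17,18]
{[0,2],[1,3],[2,5],[0,6]} hit by 2; {[6,10],[8,12]} hit by 10; {[11,13],[13,14]} hit by 13; {[17,18]} hit by 18.
Points: 2, 10, 13, 18 (4 total).

18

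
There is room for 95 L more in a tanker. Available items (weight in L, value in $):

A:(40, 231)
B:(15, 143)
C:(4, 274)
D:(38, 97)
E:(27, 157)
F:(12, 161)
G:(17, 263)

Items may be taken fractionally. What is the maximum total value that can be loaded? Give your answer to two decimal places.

1113.50

Greedy by value/weight ratio, highest first.
Order: C (274/4=68.50) > G (263/17=15.47) > F (161/12=13.42) > B (143/15=9.53) > E (157/27=5.81) > A (231/40=5.78) > D (97/38=2.55)
Fill: take C (4 @ 274) → take G (17 @ 263) → take F (12 @ 161) → take B (15 @ 143) → take E (27 @ 157) → take 20/40 of A → 115.50; 95/95 used.
Total value = 1113.50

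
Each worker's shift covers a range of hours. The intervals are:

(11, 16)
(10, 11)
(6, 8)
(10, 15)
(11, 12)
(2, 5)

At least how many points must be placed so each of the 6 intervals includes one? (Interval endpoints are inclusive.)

Sort by right endpoint; whenever an interval is uncovered, place a point at its right end.
By right end: [2,5]  [6,8]  [10,11]  [11,12]  [10,15]  [11,16]
[2,5] uncovered → point at 5; [6,8] uncovered → point at 8; [10,11] uncovered → point at 11.
Points: 5, 8, 11 (3 total).

3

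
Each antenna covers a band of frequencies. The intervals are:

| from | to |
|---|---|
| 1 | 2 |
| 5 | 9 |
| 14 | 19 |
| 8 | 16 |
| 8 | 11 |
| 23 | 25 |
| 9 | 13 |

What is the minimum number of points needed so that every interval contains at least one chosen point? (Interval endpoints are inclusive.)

4

Sort by right endpoint; whenever an interval is uncovered, place a point at its right end.
By right end: [1,2]  [5,9]  [8,11]  [9,13]  [8,16]  [14,19]  [23,25]
[1,2] uncovered → point at 2; [5,9] uncovered → point at 9; [14,19] uncovered → point at 19; [23,25] uncovered → point at 25.
Points: 2, 9, 19, 25 (4 total).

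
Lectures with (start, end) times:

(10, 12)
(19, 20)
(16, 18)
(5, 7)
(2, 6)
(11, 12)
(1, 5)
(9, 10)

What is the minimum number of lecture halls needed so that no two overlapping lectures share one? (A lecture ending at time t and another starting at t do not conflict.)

The answer is the maximum number of intervals overlapping at any instant.
starts: [1, 2, 5, 9, 10, 11, 16, 19]
ends:   [5, 6, 7, 10, 12, 12, 18, 20]
s1→1 s2→2  — peak 2.

2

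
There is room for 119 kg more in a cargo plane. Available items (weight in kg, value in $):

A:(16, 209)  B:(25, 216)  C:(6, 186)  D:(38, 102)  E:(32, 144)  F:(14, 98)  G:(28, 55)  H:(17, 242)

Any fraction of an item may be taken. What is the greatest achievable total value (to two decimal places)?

1119.16

Ratios (sorted): C 31.00, H 14.24, A 13.06, B 8.64, F 7.00, E 4.50, D 2.68, G 1.96
take C (6 @ 186); take H (17 @ 242); take A (16 @ 209); take B (25 @ 216); take F (14 @ 98); take E (32 @ 144); take 9/38 of D → 24.16. Capacity used 119/119.
Total value = 1119.16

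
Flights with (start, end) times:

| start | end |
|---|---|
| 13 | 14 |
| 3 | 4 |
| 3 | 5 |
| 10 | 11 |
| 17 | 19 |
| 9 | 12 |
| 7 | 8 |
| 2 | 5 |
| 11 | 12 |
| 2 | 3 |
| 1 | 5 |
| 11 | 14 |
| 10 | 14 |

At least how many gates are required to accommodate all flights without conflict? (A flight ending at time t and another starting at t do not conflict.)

4

The answer is the maximum number of intervals overlapping at any instant.
Events (time:±→running): 1:+→1 2:+→2 2:+→3 3:-→2 3:+→3 3:+→4 … peak 4.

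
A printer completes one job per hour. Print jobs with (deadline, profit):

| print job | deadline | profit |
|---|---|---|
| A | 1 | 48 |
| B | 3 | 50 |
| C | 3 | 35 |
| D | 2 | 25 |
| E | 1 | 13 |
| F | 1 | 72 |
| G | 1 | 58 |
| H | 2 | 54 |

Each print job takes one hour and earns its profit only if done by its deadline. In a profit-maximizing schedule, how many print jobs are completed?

Sort by profit descending; place each in the latest free slot ≤ its deadline.
Profit order: F=72 G=58 H=54 B=50 A=48 C=35 D=25 E=13
Assign: F→slot 1, G skipped, H→slot 2, B→slot 3, A skipped, C skipped, D skipped, E skipped.
Slots: [1:F] [2:H] [3:B]
3 of 8 scheduled.

3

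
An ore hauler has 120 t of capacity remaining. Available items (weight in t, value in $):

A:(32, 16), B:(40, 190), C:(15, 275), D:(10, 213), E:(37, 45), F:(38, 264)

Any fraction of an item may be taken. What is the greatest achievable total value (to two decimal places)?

962.68

Ratios (sorted): D 21.30, C 18.33, F 6.95, B 4.75, E 1.22, A 0.50
take D (10 @ 213); take C (15 @ 275); take F (38 @ 264); take B (40 @ 190); take 17/37 of E → 20.68. Capacity used 120/120.
Total value = 962.68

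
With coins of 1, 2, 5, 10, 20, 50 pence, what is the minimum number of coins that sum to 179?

179 − 3×50→29 − 1×20→9 − 1×5→4 − 2×2→0
Total coins = 3 + 1 + 1 + 2 = 7

7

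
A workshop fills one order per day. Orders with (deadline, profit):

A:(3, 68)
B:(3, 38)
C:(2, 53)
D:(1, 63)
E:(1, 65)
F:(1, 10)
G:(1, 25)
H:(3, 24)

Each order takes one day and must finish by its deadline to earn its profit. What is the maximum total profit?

Profit order: A=68 E=65 D=63 C=53 B=38 G=25 H=24 F=10
Assign: A→slot 3, E→slot 1, D skipped, C→slot 2, B skipped, G skipped, H skipped, F skipped.
Slots: [1:E] [2:C] [3:A]
Profit = 65 + 53 + 68 = 186

186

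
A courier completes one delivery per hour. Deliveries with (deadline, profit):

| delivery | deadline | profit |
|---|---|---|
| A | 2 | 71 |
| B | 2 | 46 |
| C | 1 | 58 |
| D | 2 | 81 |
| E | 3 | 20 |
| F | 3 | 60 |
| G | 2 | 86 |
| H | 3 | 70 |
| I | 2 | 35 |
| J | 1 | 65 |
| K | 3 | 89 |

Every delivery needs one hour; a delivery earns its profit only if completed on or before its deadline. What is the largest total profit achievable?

By profit: K(d3,89), G(d2,86), D(d2,81), A(d2,71), H(d3,70), J(d1,65), F(d3,60), C(d1,58), B(d2,46), I(d2,35), E(d3,20)
K→slot 3; G→slot 2; D→slot 1; A skipped; H skipped; J skipped; F skipped; C skipped; B skipped; I skipped; E skipped.
Profit = 81 + 86 + 89 = 256

256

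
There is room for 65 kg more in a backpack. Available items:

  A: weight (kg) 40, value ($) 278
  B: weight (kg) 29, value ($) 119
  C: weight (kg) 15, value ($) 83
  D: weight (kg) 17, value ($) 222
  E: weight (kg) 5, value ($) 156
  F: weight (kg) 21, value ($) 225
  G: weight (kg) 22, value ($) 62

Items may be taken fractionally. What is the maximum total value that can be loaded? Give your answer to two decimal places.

Sort by value per unit weight and fill in that order.
Order: E (156/5=31.20) > D (222/17=13.06) > F (225/21=10.71) > A (278/40=6.95) > C (83/15=5.53) > B (119/29=4.10) > G (62/22=2.82)
Fill: take E (5 @ 156) → take D (17 @ 222) → take F (21 @ 225) → take 22/40 of A → 152.90; 65/65 used.
Total value = 755.90

755.90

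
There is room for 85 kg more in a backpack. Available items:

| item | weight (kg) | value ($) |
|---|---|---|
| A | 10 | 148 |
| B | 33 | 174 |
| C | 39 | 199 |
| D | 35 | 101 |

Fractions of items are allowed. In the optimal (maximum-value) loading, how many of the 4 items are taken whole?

3

Greedy by value/weight ratio, highest first.
Order: A (148/10=14.80) > B (174/33=5.27) > C (199/39=5.10) > D (101/35=2.89)
Fill: take A (10 @ 148) → take B (33 @ 174) → take C (39 @ 199) → take 3/35 of D → 8.66; 85/85 used.
3 item(s) taken whole; one partial (take 3/35 of D).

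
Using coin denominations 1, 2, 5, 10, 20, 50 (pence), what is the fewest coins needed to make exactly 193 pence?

193 = 3×50 + 2×20 + 1×2 + 1×1
Total coins = 3 + 2 + 1 + 1 = 7

7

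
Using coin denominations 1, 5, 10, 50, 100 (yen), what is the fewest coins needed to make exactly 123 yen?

6

123 − 1×100→23 − 2×10→3 − 3×1→0
Total coins = 1 + 2 + 3 = 6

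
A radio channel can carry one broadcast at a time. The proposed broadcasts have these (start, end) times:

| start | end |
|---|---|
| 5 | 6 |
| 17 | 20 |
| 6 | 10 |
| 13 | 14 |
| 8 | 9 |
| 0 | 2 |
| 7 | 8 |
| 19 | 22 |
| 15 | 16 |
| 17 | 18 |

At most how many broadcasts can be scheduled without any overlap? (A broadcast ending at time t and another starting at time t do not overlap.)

8

By end time: (0,2), (5,6), (7,8), (8,9), (6,10), (13,14), (15,16), (17,18), (17,20), (19,22).
Pick (0,2); next start ≥ 2 → (5,6); next start ≥ 6 → (7,8); next start ≥ 8 → (8,9); next start ≥ 9 → (13,14); next start ≥ 14 → (15,16); next start ≥ 16 → (17,18); next start ≥ 18 → (19,22).
Selected 8 broadcasts.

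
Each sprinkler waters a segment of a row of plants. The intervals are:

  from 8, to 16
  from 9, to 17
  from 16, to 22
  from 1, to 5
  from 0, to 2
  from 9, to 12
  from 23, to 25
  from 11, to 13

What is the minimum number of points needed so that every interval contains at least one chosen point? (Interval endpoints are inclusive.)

4

Sorted: [0,2] [1,5] [9,12] [11,13] [8,16] [9,17] [16,22] [23,25]
{[0,2],[1,5]} hit by 2; {[9,12],[11,13],[8,16],[9,17]} hit by 12; {[16,22]} hit by 22; {[23,25]} hit by 25.
Points: 2, 12, 22, 25 (4 total).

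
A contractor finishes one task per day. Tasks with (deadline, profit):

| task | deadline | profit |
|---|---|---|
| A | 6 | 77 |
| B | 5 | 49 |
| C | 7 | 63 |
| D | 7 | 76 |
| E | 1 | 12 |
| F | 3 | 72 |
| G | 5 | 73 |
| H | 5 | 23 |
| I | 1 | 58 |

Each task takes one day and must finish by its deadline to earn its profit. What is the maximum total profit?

Profit order: A=77 D=76 G=73 F=72 C=63 I=58 B=49 H=23 E=12
Assign: A→slot 6, D→slot 7, G→slot 5, F→slot 3, C→slot 4, I→slot 1, B→slot 2, H skipped, E skipped.
Slots: [1:I] [2:B] [3:F] [4:C] [5:G] [6:A] [7:D]
Profit = 58 + 49 + 72 + 63 + 73 + 77 + 76 = 468

468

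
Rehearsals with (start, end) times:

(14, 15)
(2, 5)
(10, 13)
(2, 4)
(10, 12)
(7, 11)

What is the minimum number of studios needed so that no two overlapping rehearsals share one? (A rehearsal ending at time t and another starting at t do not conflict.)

starts: [2, 2, 7, 10, 10, 14]
ends:   [4, 5, 11, 12, 13, 15]
s2→1 s2→2 e4→1 e5→0 s7→1 s10→2 s10→3  — peak 3.

3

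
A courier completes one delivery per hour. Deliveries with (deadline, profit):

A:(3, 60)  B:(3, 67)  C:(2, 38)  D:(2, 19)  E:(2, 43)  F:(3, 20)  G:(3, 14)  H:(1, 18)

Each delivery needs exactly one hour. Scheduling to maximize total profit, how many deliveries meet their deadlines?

By profit: B(d3,67), A(d3,60), E(d2,43), C(d2,38), F(d3,20), D(d2,19), H(d1,18), G(d3,14)
B→slot 3; A→slot 2; E→slot 1; C skipped; F skipped; D skipped; H skipped; G skipped.
3 of 8 scheduled.

3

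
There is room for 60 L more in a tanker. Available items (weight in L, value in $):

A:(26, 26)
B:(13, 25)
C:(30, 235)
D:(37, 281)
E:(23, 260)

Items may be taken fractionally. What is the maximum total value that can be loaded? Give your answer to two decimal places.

Order: E (260/23=11.30) > C (235/30=7.83) > D (281/37=7.59) > B (25/13=1.92) > A (26/26=1.00)
Fill: take E (23 @ 260) → take C (30 @ 235) → take 7/37 of D → 53.16; 60/60 used.
Total value = 548.16

548.16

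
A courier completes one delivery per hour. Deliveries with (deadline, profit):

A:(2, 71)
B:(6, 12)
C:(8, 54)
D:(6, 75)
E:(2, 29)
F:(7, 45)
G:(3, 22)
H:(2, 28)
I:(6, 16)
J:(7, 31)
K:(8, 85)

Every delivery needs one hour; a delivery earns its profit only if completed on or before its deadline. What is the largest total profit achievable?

Sort by profit descending; place each in the latest free slot ≤ its deadline.
Profit order: K=85 D=75 A=71 C=54 F=45 J=31 E=29 H=28 G=22 I=16 B=12
Assign: K→slot 8, D→slot 6, A→slot 2, C→slot 7, F→slot 5, J→slot 4, E→slot 1, H skipped, G→slot 3, I skipped, B skipped.
Slots: [1:E] [2:A] [3:G] [4:J] [5:F] [6:D] [7:C] [8:K]
Profit = 29 + 71 + 22 + 31 + 45 + 75 + 54 + 85 = 412

412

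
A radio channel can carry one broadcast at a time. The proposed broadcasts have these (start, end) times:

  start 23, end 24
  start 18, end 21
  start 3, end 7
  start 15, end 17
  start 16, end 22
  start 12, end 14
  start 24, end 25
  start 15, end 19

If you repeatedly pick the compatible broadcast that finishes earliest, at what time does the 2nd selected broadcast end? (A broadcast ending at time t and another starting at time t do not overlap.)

Order by finish time; keep every interval that doesn't clash with the previous kept one.
By end time: (3,7), (12,14), (15,17), (15,19), (18,21), (16,22), (23,24), (24,25).
Pick (3,7); next start ≥ 7 → (12,14); next start ≥ 14 → (15,17); next start ≥ 17 → (18,21); next start ≥ 21 → (23,24); next start ≥ 24 → (24,25).
Selected: (3,7) (12,14) (15,17) (18,21) (23,24) (24,25)

14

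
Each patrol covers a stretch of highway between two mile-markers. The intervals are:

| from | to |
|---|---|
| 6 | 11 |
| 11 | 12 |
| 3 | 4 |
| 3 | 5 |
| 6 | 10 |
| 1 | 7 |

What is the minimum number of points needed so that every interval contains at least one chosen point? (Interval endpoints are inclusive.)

3

By right end: [3,4]  [3,5]  [1,7]  [6,10]  [6,11]  [11,12]
[3,4] uncovered → point at 4; [6,10] uncovered → point at 10; [11,12] uncovered → point at 12.
Points: 4, 10, 12 (3 total).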